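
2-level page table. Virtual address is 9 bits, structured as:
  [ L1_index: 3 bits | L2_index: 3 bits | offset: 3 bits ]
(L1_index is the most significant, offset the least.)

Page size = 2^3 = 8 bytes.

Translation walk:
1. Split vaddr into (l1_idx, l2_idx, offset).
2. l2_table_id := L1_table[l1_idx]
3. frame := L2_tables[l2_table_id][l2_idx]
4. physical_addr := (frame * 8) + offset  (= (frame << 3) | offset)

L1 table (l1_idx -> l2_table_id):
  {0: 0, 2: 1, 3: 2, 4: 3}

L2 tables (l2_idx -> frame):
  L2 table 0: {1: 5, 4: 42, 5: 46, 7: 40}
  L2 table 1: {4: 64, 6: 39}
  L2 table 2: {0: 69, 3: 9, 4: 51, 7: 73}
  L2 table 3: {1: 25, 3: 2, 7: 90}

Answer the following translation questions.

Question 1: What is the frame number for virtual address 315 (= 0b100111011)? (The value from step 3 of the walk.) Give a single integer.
Answer: 90

Derivation:
vaddr = 315: l1_idx=4, l2_idx=7
L1[4] = 3; L2[3][7] = 90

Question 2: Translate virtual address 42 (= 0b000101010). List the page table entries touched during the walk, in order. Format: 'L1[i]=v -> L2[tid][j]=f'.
vaddr = 42 = 0b000101010
Split: l1_idx=0, l2_idx=5, offset=2

Answer: L1[0]=0 -> L2[0][5]=46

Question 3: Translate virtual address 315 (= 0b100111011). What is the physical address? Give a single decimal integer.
vaddr = 315 = 0b100111011
Split: l1_idx=4, l2_idx=7, offset=3
L1[4] = 3
L2[3][7] = 90
paddr = 90 * 8 + 3 = 723

Answer: 723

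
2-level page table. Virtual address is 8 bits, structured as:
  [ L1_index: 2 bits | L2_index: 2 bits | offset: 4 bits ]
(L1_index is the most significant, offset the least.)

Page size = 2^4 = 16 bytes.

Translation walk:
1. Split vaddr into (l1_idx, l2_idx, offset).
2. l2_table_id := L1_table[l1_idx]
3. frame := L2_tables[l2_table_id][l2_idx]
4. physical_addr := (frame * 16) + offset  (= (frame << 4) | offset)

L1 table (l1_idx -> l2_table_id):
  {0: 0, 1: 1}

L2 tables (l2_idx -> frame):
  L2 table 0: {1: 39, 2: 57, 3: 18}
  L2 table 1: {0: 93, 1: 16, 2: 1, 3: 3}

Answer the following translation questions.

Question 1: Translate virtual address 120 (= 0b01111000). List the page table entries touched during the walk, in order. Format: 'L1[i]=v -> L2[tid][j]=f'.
vaddr = 120 = 0b01111000
Split: l1_idx=1, l2_idx=3, offset=8

Answer: L1[1]=1 -> L2[1][3]=3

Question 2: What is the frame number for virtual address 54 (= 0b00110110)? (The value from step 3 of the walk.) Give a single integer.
Answer: 18

Derivation:
vaddr = 54: l1_idx=0, l2_idx=3
L1[0] = 0; L2[0][3] = 18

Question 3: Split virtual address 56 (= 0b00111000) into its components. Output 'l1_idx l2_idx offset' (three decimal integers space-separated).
Answer: 0 3 8

Derivation:
vaddr = 56 = 0b00111000
  top 2 bits -> l1_idx = 0
  next 2 bits -> l2_idx = 3
  bottom 4 bits -> offset = 8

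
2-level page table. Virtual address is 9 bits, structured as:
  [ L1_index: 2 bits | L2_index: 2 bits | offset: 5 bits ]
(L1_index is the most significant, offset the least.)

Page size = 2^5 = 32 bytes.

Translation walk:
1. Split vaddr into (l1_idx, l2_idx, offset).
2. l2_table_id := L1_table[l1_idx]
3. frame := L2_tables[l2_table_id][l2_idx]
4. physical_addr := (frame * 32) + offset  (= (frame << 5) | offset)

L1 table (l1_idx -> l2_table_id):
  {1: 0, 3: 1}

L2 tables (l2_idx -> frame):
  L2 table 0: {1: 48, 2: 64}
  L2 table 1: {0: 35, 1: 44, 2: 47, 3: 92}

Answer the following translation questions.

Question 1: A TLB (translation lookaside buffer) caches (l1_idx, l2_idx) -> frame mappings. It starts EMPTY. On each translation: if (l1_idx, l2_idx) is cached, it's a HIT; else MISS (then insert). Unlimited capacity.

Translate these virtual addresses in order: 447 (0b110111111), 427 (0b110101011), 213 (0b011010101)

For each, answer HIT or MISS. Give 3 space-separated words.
Answer: MISS HIT MISS

Derivation:
vaddr=447: (3,1) not in TLB -> MISS, insert
vaddr=427: (3,1) in TLB -> HIT
vaddr=213: (1,2) not in TLB -> MISS, insert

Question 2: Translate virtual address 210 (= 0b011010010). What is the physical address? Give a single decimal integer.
Answer: 2066

Derivation:
vaddr = 210 = 0b011010010
Split: l1_idx=1, l2_idx=2, offset=18
L1[1] = 0
L2[0][2] = 64
paddr = 64 * 32 + 18 = 2066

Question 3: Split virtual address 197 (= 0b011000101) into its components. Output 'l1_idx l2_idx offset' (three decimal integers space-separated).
vaddr = 197 = 0b011000101
  top 2 bits -> l1_idx = 1
  next 2 bits -> l2_idx = 2
  bottom 5 bits -> offset = 5

Answer: 1 2 5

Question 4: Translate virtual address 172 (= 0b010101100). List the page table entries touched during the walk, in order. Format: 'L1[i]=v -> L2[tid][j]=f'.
vaddr = 172 = 0b010101100
Split: l1_idx=1, l2_idx=1, offset=12

Answer: L1[1]=0 -> L2[0][1]=48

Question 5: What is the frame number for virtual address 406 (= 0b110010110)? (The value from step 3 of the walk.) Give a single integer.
Answer: 35

Derivation:
vaddr = 406: l1_idx=3, l2_idx=0
L1[3] = 1; L2[1][0] = 35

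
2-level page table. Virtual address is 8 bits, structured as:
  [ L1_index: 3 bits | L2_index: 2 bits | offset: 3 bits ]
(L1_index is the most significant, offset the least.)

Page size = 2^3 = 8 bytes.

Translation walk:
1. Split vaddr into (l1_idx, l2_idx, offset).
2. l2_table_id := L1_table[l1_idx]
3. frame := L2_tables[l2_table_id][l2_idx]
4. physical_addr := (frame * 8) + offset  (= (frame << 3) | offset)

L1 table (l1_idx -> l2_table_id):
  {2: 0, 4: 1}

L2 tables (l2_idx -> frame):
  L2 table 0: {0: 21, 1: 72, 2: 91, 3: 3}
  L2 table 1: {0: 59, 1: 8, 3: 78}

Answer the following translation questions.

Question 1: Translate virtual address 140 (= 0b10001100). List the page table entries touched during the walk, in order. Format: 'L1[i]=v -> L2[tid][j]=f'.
Answer: L1[4]=1 -> L2[1][1]=8

Derivation:
vaddr = 140 = 0b10001100
Split: l1_idx=4, l2_idx=1, offset=4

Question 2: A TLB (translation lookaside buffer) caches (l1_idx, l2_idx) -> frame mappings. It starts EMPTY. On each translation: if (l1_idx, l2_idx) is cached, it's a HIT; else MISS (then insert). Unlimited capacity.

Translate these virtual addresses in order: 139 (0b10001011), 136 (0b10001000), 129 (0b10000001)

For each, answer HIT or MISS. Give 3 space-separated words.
vaddr=139: (4,1) not in TLB -> MISS, insert
vaddr=136: (4,1) in TLB -> HIT
vaddr=129: (4,0) not in TLB -> MISS, insert

Answer: MISS HIT MISS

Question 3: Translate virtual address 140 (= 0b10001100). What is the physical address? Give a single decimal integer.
Answer: 68

Derivation:
vaddr = 140 = 0b10001100
Split: l1_idx=4, l2_idx=1, offset=4
L1[4] = 1
L2[1][1] = 8
paddr = 8 * 8 + 4 = 68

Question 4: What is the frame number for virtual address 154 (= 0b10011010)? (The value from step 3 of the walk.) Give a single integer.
Answer: 78

Derivation:
vaddr = 154: l1_idx=4, l2_idx=3
L1[4] = 1; L2[1][3] = 78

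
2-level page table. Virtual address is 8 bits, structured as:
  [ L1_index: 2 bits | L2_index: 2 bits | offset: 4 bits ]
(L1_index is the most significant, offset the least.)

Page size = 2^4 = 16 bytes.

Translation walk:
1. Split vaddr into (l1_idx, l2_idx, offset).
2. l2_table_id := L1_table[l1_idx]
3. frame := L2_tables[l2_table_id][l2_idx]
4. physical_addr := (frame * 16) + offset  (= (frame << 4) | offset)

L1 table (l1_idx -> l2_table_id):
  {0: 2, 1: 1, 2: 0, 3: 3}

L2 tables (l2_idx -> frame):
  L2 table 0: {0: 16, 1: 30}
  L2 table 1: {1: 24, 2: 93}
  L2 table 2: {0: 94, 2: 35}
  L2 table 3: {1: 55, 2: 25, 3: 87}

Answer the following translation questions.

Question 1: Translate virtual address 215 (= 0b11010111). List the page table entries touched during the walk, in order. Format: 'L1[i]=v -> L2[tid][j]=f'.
Answer: L1[3]=3 -> L2[3][1]=55

Derivation:
vaddr = 215 = 0b11010111
Split: l1_idx=3, l2_idx=1, offset=7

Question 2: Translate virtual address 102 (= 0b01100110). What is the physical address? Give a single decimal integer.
Answer: 1494

Derivation:
vaddr = 102 = 0b01100110
Split: l1_idx=1, l2_idx=2, offset=6
L1[1] = 1
L2[1][2] = 93
paddr = 93 * 16 + 6 = 1494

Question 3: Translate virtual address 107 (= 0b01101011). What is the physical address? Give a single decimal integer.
vaddr = 107 = 0b01101011
Split: l1_idx=1, l2_idx=2, offset=11
L1[1] = 1
L2[1][2] = 93
paddr = 93 * 16 + 11 = 1499

Answer: 1499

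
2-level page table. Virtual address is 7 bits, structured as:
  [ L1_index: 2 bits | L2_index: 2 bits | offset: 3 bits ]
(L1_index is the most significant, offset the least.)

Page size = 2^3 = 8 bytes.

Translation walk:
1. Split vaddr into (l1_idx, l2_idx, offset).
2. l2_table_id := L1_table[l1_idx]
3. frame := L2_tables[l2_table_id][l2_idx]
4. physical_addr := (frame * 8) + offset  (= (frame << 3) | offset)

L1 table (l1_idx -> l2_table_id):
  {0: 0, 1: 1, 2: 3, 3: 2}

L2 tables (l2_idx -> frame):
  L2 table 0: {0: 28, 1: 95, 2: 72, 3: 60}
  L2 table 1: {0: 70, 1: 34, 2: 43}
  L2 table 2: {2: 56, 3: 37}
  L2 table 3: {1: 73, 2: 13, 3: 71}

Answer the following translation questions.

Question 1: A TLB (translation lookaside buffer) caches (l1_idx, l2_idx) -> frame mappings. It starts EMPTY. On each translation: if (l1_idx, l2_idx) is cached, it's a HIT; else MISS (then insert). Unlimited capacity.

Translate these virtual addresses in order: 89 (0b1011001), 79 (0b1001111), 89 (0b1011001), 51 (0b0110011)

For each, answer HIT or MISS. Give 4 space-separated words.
vaddr=89: (2,3) not in TLB -> MISS, insert
vaddr=79: (2,1) not in TLB -> MISS, insert
vaddr=89: (2,3) in TLB -> HIT
vaddr=51: (1,2) not in TLB -> MISS, insert

Answer: MISS MISS HIT MISS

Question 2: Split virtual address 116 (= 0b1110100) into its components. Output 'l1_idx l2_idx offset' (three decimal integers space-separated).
vaddr = 116 = 0b1110100
  top 2 bits -> l1_idx = 3
  next 2 bits -> l2_idx = 2
  bottom 3 bits -> offset = 4

Answer: 3 2 4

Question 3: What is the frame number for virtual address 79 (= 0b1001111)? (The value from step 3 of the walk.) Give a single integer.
Answer: 73

Derivation:
vaddr = 79: l1_idx=2, l2_idx=1
L1[2] = 3; L2[3][1] = 73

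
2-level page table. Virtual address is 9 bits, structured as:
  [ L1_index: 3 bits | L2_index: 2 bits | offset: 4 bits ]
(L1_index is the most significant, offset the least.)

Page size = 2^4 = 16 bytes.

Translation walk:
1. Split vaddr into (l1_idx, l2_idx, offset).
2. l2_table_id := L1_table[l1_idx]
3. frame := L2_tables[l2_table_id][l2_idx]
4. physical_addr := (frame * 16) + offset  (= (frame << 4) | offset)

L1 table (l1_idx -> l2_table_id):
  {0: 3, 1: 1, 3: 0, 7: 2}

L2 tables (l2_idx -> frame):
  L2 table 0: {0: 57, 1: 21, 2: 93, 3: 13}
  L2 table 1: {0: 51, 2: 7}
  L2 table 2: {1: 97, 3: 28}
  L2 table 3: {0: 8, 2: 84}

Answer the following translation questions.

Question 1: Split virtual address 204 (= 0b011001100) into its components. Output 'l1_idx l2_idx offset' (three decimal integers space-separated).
Answer: 3 0 12

Derivation:
vaddr = 204 = 0b011001100
  top 3 bits -> l1_idx = 3
  next 2 bits -> l2_idx = 0
  bottom 4 bits -> offset = 12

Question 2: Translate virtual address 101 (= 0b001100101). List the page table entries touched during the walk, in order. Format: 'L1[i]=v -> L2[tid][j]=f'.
vaddr = 101 = 0b001100101
Split: l1_idx=1, l2_idx=2, offset=5

Answer: L1[1]=1 -> L2[1][2]=7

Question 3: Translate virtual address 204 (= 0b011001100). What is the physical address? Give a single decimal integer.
Answer: 924

Derivation:
vaddr = 204 = 0b011001100
Split: l1_idx=3, l2_idx=0, offset=12
L1[3] = 0
L2[0][0] = 57
paddr = 57 * 16 + 12 = 924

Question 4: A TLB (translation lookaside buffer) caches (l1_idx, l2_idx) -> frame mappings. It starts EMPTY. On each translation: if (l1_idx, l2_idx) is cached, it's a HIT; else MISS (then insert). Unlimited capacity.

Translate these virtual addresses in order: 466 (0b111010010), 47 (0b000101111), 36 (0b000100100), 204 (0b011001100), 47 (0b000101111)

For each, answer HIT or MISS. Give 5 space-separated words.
Answer: MISS MISS HIT MISS HIT

Derivation:
vaddr=466: (7,1) not in TLB -> MISS, insert
vaddr=47: (0,2) not in TLB -> MISS, insert
vaddr=36: (0,2) in TLB -> HIT
vaddr=204: (3,0) not in TLB -> MISS, insert
vaddr=47: (0,2) in TLB -> HIT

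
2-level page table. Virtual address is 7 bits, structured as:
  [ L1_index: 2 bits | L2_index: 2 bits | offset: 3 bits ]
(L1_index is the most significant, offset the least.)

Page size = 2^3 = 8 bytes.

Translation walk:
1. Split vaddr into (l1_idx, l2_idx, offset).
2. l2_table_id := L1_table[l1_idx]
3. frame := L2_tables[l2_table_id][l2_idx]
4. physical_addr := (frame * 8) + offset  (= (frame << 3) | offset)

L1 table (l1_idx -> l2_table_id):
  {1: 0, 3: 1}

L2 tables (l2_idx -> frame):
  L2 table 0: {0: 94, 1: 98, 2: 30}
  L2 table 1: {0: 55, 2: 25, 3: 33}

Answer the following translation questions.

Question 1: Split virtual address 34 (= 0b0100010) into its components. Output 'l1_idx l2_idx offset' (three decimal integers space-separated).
Answer: 1 0 2

Derivation:
vaddr = 34 = 0b0100010
  top 2 bits -> l1_idx = 1
  next 2 bits -> l2_idx = 0
  bottom 3 bits -> offset = 2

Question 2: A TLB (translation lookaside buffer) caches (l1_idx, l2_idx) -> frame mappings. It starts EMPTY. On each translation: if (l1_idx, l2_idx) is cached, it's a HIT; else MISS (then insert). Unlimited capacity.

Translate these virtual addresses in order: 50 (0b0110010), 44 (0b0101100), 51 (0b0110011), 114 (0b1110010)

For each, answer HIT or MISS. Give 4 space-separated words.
Answer: MISS MISS HIT MISS

Derivation:
vaddr=50: (1,2) not in TLB -> MISS, insert
vaddr=44: (1,1) not in TLB -> MISS, insert
vaddr=51: (1,2) in TLB -> HIT
vaddr=114: (3,2) not in TLB -> MISS, insert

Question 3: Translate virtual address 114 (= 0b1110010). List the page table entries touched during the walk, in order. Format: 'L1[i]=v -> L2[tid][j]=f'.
Answer: L1[3]=1 -> L2[1][2]=25

Derivation:
vaddr = 114 = 0b1110010
Split: l1_idx=3, l2_idx=2, offset=2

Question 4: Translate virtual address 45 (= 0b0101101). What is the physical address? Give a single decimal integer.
Answer: 789

Derivation:
vaddr = 45 = 0b0101101
Split: l1_idx=1, l2_idx=1, offset=5
L1[1] = 0
L2[0][1] = 98
paddr = 98 * 8 + 5 = 789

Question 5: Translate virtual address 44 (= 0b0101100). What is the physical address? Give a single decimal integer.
vaddr = 44 = 0b0101100
Split: l1_idx=1, l2_idx=1, offset=4
L1[1] = 0
L2[0][1] = 98
paddr = 98 * 8 + 4 = 788

Answer: 788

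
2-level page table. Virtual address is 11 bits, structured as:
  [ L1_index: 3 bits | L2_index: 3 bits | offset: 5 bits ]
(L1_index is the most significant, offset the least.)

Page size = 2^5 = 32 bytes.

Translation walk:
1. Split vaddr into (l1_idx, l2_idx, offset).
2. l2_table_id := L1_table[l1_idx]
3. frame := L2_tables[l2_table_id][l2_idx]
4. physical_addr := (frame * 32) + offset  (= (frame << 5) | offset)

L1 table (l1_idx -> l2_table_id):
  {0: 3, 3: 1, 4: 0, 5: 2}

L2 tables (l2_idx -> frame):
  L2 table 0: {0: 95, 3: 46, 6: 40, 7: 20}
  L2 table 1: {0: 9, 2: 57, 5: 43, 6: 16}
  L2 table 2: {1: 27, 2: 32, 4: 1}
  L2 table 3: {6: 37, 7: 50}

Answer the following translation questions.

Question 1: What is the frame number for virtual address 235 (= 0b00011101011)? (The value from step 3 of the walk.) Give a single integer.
Answer: 50

Derivation:
vaddr = 235: l1_idx=0, l2_idx=7
L1[0] = 3; L2[3][7] = 50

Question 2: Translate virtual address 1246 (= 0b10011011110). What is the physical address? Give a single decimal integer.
vaddr = 1246 = 0b10011011110
Split: l1_idx=4, l2_idx=6, offset=30
L1[4] = 0
L2[0][6] = 40
paddr = 40 * 32 + 30 = 1310

Answer: 1310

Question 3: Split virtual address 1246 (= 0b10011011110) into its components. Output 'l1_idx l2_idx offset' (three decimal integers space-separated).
Answer: 4 6 30

Derivation:
vaddr = 1246 = 0b10011011110
  top 3 bits -> l1_idx = 4
  next 3 bits -> l2_idx = 6
  bottom 5 bits -> offset = 30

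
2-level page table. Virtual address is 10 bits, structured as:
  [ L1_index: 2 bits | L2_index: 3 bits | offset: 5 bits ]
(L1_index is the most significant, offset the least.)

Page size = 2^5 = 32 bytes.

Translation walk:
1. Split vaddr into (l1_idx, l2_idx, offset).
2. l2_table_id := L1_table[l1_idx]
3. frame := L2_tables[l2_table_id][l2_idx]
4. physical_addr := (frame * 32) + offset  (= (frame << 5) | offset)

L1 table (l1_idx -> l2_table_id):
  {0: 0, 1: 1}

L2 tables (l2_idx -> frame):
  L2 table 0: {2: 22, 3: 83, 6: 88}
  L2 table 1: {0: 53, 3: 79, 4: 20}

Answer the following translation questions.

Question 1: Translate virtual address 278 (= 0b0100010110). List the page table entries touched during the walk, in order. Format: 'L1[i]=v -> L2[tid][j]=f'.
Answer: L1[1]=1 -> L2[1][0]=53

Derivation:
vaddr = 278 = 0b0100010110
Split: l1_idx=1, l2_idx=0, offset=22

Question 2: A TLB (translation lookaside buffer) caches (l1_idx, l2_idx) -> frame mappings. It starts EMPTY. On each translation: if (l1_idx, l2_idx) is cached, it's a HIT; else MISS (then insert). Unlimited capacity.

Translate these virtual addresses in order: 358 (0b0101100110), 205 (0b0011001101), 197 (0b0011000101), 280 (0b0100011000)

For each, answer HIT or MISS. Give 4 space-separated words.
vaddr=358: (1,3) not in TLB -> MISS, insert
vaddr=205: (0,6) not in TLB -> MISS, insert
vaddr=197: (0,6) in TLB -> HIT
vaddr=280: (1,0) not in TLB -> MISS, insert

Answer: MISS MISS HIT MISS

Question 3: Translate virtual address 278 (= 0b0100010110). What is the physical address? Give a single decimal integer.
Answer: 1718

Derivation:
vaddr = 278 = 0b0100010110
Split: l1_idx=1, l2_idx=0, offset=22
L1[1] = 1
L2[1][0] = 53
paddr = 53 * 32 + 22 = 1718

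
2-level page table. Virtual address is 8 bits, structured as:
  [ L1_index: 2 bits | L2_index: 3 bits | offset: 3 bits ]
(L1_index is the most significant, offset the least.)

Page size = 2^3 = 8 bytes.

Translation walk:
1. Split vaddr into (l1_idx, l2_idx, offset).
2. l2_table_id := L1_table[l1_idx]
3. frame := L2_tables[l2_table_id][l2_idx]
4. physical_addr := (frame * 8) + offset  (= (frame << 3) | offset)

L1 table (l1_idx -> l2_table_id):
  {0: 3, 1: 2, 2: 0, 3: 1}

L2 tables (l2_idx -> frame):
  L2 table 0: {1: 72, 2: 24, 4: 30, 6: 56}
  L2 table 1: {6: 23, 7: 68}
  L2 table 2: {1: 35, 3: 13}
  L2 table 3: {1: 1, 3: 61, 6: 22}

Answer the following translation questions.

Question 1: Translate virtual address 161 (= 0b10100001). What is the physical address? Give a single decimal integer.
Answer: 241

Derivation:
vaddr = 161 = 0b10100001
Split: l1_idx=2, l2_idx=4, offset=1
L1[2] = 0
L2[0][4] = 30
paddr = 30 * 8 + 1 = 241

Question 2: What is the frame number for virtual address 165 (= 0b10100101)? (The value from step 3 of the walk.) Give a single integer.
Answer: 30

Derivation:
vaddr = 165: l1_idx=2, l2_idx=4
L1[2] = 0; L2[0][4] = 30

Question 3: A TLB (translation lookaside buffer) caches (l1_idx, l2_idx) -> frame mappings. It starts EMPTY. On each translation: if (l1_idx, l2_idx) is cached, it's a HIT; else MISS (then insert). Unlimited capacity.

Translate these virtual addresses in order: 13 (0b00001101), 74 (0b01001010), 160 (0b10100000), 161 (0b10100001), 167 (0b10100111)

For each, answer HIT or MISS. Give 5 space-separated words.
Answer: MISS MISS MISS HIT HIT

Derivation:
vaddr=13: (0,1) not in TLB -> MISS, insert
vaddr=74: (1,1) not in TLB -> MISS, insert
vaddr=160: (2,4) not in TLB -> MISS, insert
vaddr=161: (2,4) in TLB -> HIT
vaddr=167: (2,4) in TLB -> HIT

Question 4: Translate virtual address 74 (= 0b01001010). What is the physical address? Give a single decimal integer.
vaddr = 74 = 0b01001010
Split: l1_idx=1, l2_idx=1, offset=2
L1[1] = 2
L2[2][1] = 35
paddr = 35 * 8 + 2 = 282

Answer: 282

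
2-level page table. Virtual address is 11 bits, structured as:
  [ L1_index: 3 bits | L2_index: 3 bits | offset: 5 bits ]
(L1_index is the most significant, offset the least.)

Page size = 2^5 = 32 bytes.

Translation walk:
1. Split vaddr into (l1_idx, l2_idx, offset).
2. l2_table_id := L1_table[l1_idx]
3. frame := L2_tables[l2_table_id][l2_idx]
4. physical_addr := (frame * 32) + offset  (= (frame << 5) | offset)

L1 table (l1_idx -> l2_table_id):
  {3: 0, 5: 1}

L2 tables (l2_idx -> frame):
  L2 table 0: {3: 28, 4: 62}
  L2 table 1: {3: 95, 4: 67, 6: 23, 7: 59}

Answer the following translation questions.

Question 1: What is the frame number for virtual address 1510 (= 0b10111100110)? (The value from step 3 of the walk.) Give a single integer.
vaddr = 1510: l1_idx=5, l2_idx=7
L1[5] = 1; L2[1][7] = 59

Answer: 59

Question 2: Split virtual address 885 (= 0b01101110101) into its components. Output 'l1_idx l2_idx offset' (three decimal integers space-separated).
Answer: 3 3 21

Derivation:
vaddr = 885 = 0b01101110101
  top 3 bits -> l1_idx = 3
  next 3 bits -> l2_idx = 3
  bottom 5 bits -> offset = 21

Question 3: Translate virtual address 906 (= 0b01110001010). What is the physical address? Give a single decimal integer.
Answer: 1994

Derivation:
vaddr = 906 = 0b01110001010
Split: l1_idx=3, l2_idx=4, offset=10
L1[3] = 0
L2[0][4] = 62
paddr = 62 * 32 + 10 = 1994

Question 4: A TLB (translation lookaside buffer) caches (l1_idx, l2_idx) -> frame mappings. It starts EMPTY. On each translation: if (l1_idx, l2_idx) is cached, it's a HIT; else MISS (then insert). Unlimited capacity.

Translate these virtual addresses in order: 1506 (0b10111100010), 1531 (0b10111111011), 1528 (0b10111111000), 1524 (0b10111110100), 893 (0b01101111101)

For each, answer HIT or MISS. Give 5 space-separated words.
vaddr=1506: (5,7) not in TLB -> MISS, insert
vaddr=1531: (5,7) in TLB -> HIT
vaddr=1528: (5,7) in TLB -> HIT
vaddr=1524: (5,7) in TLB -> HIT
vaddr=893: (3,3) not in TLB -> MISS, insert

Answer: MISS HIT HIT HIT MISS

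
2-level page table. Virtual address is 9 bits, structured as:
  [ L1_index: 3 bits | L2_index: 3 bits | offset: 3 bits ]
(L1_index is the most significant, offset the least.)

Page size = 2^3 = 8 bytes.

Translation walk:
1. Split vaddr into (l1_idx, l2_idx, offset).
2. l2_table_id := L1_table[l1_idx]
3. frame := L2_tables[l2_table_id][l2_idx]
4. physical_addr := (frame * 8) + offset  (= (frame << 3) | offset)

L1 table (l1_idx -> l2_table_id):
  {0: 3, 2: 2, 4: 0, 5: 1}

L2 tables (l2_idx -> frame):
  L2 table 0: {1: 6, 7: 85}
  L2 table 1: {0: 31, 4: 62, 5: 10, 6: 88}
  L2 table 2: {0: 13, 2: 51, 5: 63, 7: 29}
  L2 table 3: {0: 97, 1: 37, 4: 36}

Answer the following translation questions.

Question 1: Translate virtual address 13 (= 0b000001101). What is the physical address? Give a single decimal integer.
Answer: 301

Derivation:
vaddr = 13 = 0b000001101
Split: l1_idx=0, l2_idx=1, offset=5
L1[0] = 3
L2[3][1] = 37
paddr = 37 * 8 + 5 = 301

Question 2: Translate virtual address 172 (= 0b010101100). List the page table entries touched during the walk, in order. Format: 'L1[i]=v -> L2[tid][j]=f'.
Answer: L1[2]=2 -> L2[2][5]=63

Derivation:
vaddr = 172 = 0b010101100
Split: l1_idx=2, l2_idx=5, offset=4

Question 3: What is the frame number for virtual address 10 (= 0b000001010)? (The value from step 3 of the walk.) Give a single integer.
Answer: 37

Derivation:
vaddr = 10: l1_idx=0, l2_idx=1
L1[0] = 3; L2[3][1] = 37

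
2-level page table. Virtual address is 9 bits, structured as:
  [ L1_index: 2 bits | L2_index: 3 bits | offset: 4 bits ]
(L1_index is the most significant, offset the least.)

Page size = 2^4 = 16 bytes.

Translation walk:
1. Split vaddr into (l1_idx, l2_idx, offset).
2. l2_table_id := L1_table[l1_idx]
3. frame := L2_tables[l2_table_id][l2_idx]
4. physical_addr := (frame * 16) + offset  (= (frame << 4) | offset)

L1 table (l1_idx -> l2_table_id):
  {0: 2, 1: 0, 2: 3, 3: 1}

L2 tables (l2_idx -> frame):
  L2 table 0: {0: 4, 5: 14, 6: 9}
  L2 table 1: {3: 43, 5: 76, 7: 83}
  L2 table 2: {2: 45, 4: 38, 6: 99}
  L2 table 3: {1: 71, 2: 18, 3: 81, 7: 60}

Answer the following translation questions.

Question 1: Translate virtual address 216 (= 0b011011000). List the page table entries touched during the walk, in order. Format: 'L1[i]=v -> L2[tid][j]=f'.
Answer: L1[1]=0 -> L2[0][5]=14

Derivation:
vaddr = 216 = 0b011011000
Split: l1_idx=1, l2_idx=5, offset=8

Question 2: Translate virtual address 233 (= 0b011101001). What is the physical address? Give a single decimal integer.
vaddr = 233 = 0b011101001
Split: l1_idx=1, l2_idx=6, offset=9
L1[1] = 0
L2[0][6] = 9
paddr = 9 * 16 + 9 = 153

Answer: 153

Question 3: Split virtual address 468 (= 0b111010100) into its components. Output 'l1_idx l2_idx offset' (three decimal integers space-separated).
Answer: 3 5 4

Derivation:
vaddr = 468 = 0b111010100
  top 2 bits -> l1_idx = 3
  next 3 bits -> l2_idx = 5
  bottom 4 bits -> offset = 4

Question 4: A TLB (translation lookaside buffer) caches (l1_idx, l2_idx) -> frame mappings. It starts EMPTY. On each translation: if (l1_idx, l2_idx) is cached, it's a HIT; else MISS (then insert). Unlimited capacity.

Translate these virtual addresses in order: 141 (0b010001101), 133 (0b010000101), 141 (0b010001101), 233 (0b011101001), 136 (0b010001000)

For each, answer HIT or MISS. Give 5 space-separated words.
Answer: MISS HIT HIT MISS HIT

Derivation:
vaddr=141: (1,0) not in TLB -> MISS, insert
vaddr=133: (1,0) in TLB -> HIT
vaddr=141: (1,0) in TLB -> HIT
vaddr=233: (1,6) not in TLB -> MISS, insert
vaddr=136: (1,0) in TLB -> HIT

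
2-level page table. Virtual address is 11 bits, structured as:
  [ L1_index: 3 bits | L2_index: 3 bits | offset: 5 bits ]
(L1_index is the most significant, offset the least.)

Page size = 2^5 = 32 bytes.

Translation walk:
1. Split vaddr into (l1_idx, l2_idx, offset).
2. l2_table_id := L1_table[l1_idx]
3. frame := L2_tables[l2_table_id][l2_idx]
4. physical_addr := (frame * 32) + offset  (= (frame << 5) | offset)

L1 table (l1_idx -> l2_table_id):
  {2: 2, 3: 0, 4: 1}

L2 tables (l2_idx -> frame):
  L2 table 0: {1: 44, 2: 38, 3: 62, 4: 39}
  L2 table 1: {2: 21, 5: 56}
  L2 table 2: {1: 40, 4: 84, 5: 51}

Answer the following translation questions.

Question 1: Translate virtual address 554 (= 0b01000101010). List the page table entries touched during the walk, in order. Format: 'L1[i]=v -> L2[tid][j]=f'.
Answer: L1[2]=2 -> L2[2][1]=40

Derivation:
vaddr = 554 = 0b01000101010
Split: l1_idx=2, l2_idx=1, offset=10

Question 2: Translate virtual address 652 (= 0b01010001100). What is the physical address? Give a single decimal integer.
Answer: 2700

Derivation:
vaddr = 652 = 0b01010001100
Split: l1_idx=2, l2_idx=4, offset=12
L1[2] = 2
L2[2][4] = 84
paddr = 84 * 32 + 12 = 2700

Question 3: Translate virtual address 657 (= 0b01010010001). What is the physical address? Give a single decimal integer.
vaddr = 657 = 0b01010010001
Split: l1_idx=2, l2_idx=4, offset=17
L1[2] = 2
L2[2][4] = 84
paddr = 84 * 32 + 17 = 2705

Answer: 2705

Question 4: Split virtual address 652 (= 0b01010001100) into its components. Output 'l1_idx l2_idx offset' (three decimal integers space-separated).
vaddr = 652 = 0b01010001100
  top 3 bits -> l1_idx = 2
  next 3 bits -> l2_idx = 4
  bottom 5 bits -> offset = 12

Answer: 2 4 12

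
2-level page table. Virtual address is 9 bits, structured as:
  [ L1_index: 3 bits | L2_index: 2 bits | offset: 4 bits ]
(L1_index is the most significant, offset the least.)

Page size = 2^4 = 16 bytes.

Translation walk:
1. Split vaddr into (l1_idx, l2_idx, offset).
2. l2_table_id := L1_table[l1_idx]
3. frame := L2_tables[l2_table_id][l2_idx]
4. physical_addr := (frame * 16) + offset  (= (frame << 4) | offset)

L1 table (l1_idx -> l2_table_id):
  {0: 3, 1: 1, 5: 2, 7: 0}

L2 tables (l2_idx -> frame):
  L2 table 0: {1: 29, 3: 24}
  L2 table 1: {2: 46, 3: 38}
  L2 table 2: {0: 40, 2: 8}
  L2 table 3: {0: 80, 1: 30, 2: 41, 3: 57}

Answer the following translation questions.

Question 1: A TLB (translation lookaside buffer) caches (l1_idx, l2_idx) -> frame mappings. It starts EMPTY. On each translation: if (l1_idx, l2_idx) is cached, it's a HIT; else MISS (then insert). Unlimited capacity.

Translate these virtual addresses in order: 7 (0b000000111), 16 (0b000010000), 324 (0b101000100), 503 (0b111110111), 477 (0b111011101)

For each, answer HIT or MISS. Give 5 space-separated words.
vaddr=7: (0,0) not in TLB -> MISS, insert
vaddr=16: (0,1) not in TLB -> MISS, insert
vaddr=324: (5,0) not in TLB -> MISS, insert
vaddr=503: (7,3) not in TLB -> MISS, insert
vaddr=477: (7,1) not in TLB -> MISS, insert

Answer: MISS MISS MISS MISS MISS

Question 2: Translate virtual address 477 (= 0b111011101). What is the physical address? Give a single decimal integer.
vaddr = 477 = 0b111011101
Split: l1_idx=7, l2_idx=1, offset=13
L1[7] = 0
L2[0][1] = 29
paddr = 29 * 16 + 13 = 477

Answer: 477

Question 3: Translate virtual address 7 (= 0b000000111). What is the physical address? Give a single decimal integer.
Answer: 1287

Derivation:
vaddr = 7 = 0b000000111
Split: l1_idx=0, l2_idx=0, offset=7
L1[0] = 3
L2[3][0] = 80
paddr = 80 * 16 + 7 = 1287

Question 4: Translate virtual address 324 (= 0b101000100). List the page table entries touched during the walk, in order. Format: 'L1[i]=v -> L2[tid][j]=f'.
vaddr = 324 = 0b101000100
Split: l1_idx=5, l2_idx=0, offset=4

Answer: L1[5]=2 -> L2[2][0]=40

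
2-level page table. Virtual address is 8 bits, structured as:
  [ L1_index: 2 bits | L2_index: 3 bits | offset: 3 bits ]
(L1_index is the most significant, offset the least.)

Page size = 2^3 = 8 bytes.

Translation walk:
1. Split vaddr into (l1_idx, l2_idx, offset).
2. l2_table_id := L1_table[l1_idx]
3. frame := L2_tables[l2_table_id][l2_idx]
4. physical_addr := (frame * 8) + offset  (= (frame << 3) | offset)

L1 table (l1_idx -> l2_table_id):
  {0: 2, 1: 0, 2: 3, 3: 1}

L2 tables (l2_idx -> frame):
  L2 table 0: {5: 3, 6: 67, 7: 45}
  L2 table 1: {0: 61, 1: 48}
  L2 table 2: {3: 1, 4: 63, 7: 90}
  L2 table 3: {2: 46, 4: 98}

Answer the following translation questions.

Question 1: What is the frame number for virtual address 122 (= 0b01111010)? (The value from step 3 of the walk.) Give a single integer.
Answer: 45

Derivation:
vaddr = 122: l1_idx=1, l2_idx=7
L1[1] = 0; L2[0][7] = 45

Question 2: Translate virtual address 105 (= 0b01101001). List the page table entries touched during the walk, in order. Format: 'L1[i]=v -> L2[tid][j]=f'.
vaddr = 105 = 0b01101001
Split: l1_idx=1, l2_idx=5, offset=1

Answer: L1[1]=0 -> L2[0][5]=3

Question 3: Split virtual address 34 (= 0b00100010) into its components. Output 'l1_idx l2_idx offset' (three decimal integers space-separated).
Answer: 0 4 2

Derivation:
vaddr = 34 = 0b00100010
  top 2 bits -> l1_idx = 0
  next 3 bits -> l2_idx = 4
  bottom 3 bits -> offset = 2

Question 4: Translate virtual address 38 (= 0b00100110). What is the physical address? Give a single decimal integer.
vaddr = 38 = 0b00100110
Split: l1_idx=0, l2_idx=4, offset=6
L1[0] = 2
L2[2][4] = 63
paddr = 63 * 8 + 6 = 510

Answer: 510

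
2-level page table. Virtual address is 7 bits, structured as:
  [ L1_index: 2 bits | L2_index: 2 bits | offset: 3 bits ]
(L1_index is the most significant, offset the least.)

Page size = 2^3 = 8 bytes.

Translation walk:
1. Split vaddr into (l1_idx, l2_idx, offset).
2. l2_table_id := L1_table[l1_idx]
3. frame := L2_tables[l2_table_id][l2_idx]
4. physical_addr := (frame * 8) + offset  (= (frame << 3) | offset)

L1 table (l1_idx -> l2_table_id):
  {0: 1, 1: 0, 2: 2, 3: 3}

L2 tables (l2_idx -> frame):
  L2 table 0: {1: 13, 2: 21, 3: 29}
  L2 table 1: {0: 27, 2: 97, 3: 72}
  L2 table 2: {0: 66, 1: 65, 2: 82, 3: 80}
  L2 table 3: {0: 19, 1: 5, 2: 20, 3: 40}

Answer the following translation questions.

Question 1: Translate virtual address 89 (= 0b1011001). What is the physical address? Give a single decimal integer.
Answer: 641

Derivation:
vaddr = 89 = 0b1011001
Split: l1_idx=2, l2_idx=3, offset=1
L1[2] = 2
L2[2][3] = 80
paddr = 80 * 8 + 1 = 641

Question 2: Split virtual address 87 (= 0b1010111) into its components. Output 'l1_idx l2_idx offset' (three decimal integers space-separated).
Answer: 2 2 7

Derivation:
vaddr = 87 = 0b1010111
  top 2 bits -> l1_idx = 2
  next 2 bits -> l2_idx = 2
  bottom 3 bits -> offset = 7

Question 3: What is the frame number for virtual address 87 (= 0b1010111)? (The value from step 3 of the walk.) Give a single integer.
vaddr = 87: l1_idx=2, l2_idx=2
L1[2] = 2; L2[2][2] = 82

Answer: 82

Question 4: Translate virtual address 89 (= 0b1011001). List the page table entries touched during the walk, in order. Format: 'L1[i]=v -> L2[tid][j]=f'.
Answer: L1[2]=2 -> L2[2][3]=80

Derivation:
vaddr = 89 = 0b1011001
Split: l1_idx=2, l2_idx=3, offset=1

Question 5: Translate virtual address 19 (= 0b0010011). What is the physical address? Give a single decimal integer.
Answer: 779

Derivation:
vaddr = 19 = 0b0010011
Split: l1_idx=0, l2_idx=2, offset=3
L1[0] = 1
L2[1][2] = 97
paddr = 97 * 8 + 3 = 779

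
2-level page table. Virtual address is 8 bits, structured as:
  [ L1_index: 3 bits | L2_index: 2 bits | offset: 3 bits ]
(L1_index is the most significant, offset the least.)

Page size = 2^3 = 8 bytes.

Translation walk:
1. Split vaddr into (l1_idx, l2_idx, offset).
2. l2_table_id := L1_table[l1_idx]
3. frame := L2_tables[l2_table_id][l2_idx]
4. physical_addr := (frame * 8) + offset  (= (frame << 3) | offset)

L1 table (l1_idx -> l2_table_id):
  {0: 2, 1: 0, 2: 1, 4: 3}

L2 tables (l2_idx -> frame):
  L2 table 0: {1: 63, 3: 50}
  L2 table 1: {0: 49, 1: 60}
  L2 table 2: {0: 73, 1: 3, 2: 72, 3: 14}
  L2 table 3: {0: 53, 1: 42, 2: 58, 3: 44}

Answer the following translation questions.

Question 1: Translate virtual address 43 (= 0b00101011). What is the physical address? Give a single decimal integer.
Answer: 507

Derivation:
vaddr = 43 = 0b00101011
Split: l1_idx=1, l2_idx=1, offset=3
L1[1] = 0
L2[0][1] = 63
paddr = 63 * 8 + 3 = 507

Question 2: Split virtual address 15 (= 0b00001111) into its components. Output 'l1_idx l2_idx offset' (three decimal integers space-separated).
Answer: 0 1 7

Derivation:
vaddr = 15 = 0b00001111
  top 3 bits -> l1_idx = 0
  next 2 bits -> l2_idx = 1
  bottom 3 bits -> offset = 7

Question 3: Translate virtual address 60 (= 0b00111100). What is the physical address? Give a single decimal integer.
Answer: 404

Derivation:
vaddr = 60 = 0b00111100
Split: l1_idx=1, l2_idx=3, offset=4
L1[1] = 0
L2[0][3] = 50
paddr = 50 * 8 + 4 = 404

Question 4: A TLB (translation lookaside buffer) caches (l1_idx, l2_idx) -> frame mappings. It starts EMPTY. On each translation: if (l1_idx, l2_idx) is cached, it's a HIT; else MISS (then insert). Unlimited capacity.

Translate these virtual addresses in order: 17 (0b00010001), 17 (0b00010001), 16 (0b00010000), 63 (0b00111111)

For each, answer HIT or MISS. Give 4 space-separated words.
Answer: MISS HIT HIT MISS

Derivation:
vaddr=17: (0,2) not in TLB -> MISS, insert
vaddr=17: (0,2) in TLB -> HIT
vaddr=16: (0,2) in TLB -> HIT
vaddr=63: (1,3) not in TLB -> MISS, insert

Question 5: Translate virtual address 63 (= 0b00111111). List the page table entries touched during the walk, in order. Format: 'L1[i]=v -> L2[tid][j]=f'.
vaddr = 63 = 0b00111111
Split: l1_idx=1, l2_idx=3, offset=7

Answer: L1[1]=0 -> L2[0][3]=50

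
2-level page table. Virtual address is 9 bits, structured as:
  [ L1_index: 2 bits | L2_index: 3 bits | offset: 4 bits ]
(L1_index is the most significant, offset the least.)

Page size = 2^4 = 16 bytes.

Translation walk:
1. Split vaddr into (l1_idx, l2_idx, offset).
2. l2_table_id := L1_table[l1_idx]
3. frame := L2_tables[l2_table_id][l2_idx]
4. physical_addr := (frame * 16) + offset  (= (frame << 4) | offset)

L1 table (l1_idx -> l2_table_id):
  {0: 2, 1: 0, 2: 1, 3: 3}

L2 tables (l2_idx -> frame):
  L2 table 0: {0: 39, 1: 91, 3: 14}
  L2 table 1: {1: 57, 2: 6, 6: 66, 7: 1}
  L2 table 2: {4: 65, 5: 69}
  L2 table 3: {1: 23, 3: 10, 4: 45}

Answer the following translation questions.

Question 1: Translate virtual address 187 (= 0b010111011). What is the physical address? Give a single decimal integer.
Answer: 235

Derivation:
vaddr = 187 = 0b010111011
Split: l1_idx=1, l2_idx=3, offset=11
L1[1] = 0
L2[0][3] = 14
paddr = 14 * 16 + 11 = 235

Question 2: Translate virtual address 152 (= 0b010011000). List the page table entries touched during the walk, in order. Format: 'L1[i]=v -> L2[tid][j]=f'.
vaddr = 152 = 0b010011000
Split: l1_idx=1, l2_idx=1, offset=8

Answer: L1[1]=0 -> L2[0][1]=91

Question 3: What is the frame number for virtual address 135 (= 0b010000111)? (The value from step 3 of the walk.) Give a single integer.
Answer: 39

Derivation:
vaddr = 135: l1_idx=1, l2_idx=0
L1[1] = 0; L2[0][0] = 39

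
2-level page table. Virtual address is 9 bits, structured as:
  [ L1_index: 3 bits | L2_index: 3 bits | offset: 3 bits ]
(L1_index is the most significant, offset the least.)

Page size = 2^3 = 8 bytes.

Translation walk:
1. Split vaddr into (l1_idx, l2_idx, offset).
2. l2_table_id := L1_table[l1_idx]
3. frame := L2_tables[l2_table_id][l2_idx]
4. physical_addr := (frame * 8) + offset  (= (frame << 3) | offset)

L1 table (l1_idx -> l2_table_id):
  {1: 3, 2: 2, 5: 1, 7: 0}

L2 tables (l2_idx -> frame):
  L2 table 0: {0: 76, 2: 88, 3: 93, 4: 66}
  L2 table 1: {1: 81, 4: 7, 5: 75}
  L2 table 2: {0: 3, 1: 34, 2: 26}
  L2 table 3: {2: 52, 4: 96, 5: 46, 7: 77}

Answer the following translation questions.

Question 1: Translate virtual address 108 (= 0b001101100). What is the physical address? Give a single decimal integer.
vaddr = 108 = 0b001101100
Split: l1_idx=1, l2_idx=5, offset=4
L1[1] = 3
L2[3][5] = 46
paddr = 46 * 8 + 4 = 372

Answer: 372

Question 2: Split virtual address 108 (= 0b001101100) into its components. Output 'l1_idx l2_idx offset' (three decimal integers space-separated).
Answer: 1 5 4

Derivation:
vaddr = 108 = 0b001101100
  top 3 bits -> l1_idx = 1
  next 3 bits -> l2_idx = 5
  bottom 3 bits -> offset = 4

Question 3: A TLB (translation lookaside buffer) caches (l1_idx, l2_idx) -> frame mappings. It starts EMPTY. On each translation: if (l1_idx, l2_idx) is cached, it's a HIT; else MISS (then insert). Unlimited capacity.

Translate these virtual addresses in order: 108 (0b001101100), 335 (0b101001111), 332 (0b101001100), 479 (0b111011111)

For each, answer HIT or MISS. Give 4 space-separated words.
vaddr=108: (1,5) not in TLB -> MISS, insert
vaddr=335: (5,1) not in TLB -> MISS, insert
vaddr=332: (5,1) in TLB -> HIT
vaddr=479: (7,3) not in TLB -> MISS, insert

Answer: MISS MISS HIT MISS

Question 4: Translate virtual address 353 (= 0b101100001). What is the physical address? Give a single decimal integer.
vaddr = 353 = 0b101100001
Split: l1_idx=5, l2_idx=4, offset=1
L1[5] = 1
L2[1][4] = 7
paddr = 7 * 8 + 1 = 57

Answer: 57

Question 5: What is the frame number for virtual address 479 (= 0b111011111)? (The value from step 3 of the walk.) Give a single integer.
Answer: 93

Derivation:
vaddr = 479: l1_idx=7, l2_idx=3
L1[7] = 0; L2[0][3] = 93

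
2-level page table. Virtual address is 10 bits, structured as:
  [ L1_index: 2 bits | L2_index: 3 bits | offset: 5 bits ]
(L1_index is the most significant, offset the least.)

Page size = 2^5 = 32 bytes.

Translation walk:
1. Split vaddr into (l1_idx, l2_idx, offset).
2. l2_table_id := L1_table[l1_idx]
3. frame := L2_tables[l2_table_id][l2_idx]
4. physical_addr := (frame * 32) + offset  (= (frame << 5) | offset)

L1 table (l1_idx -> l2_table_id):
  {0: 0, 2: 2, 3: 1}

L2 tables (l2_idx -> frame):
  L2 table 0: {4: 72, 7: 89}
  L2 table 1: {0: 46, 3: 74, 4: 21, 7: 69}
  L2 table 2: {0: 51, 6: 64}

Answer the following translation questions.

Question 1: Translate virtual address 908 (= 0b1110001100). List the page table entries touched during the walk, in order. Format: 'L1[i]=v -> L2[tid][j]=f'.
Answer: L1[3]=1 -> L2[1][4]=21

Derivation:
vaddr = 908 = 0b1110001100
Split: l1_idx=3, l2_idx=4, offset=12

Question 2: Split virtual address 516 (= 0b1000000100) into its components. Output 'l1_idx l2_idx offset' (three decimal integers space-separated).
vaddr = 516 = 0b1000000100
  top 2 bits -> l1_idx = 2
  next 3 bits -> l2_idx = 0
  bottom 5 bits -> offset = 4

Answer: 2 0 4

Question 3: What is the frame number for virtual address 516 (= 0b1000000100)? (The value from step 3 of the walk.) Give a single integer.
vaddr = 516: l1_idx=2, l2_idx=0
L1[2] = 2; L2[2][0] = 51

Answer: 51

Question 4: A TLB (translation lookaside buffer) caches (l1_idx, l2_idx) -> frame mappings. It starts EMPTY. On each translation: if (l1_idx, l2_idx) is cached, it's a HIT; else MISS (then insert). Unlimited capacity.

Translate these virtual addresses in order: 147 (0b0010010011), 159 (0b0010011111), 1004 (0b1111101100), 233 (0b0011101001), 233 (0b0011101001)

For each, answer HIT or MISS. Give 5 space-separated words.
Answer: MISS HIT MISS MISS HIT

Derivation:
vaddr=147: (0,4) not in TLB -> MISS, insert
vaddr=159: (0,4) in TLB -> HIT
vaddr=1004: (3,7) not in TLB -> MISS, insert
vaddr=233: (0,7) not in TLB -> MISS, insert
vaddr=233: (0,7) in TLB -> HIT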